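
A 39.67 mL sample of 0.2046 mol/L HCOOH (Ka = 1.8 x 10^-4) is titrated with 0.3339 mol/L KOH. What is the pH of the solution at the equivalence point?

n(HCOOH) = 0.2046 x 0.03967 = 0.008116 mol; V(KOH) at equivalence = 0.008116/0.3339 = 0.02431 L.
At equivalence all the acid is converted to HCOO-; total volume = 0.03967 + 0.02431 = 0.06398 L, so [HCOO-] = 0.008116/0.06398 = 0.1269 M.
Kb = Kw/Ka = 1.0e-14 / 1.8 x 10^-4 = 5.56e-11.
[OH^-] = sqrt(Kb x [HCOO-]) = sqrt(5.56e-11 x 0.1269) = 2.65e-6 M.
pOH = 5.58, so pH = 14.00 - 5.58 = 8.42.

8.42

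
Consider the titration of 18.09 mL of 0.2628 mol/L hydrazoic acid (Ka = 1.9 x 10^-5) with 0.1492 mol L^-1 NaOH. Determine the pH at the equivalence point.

n(HN3) = 0.2628 x 0.01809 = 0.004754 mol; V(NaOH) at equivalence = 0.004754/0.1492 = 0.03186 L.
At equivalence all the acid is converted to N3-; total volume = 0.01809 + 0.03186 = 0.04995 L, so [N3-] = 0.004754/0.04995 = 0.09517 M.
Kb = Kw/Ka = 1.0e-14 / 1.9 x 10^-5 = 5.26e-10.
[OH^-] = sqrt(Kb x [N3-]) = sqrt(5.26e-10 x 0.09517) = 7.08e-6 M.
pOH = 5.15, so pH = 14.00 - 5.15 = 8.85.

8.85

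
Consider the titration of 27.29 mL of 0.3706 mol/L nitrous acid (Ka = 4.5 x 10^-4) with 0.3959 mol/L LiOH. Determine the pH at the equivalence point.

8.31

n(HNO2) = 0.3706 x 0.02729 = 0.01011 mol; V(LiOH) at equivalence = 0.01011/0.3959 = 0.02555 L.
At equivalence all the acid is converted to NO2-; total volume = 0.02729 + 0.02555 = 0.05284 L, so [NO2-] = 0.01011/0.05284 = 0.1914 M.
Kb = Kw/Ka = 1.0e-14 / 4.5 x 10^-4 = 2.22e-11.
[OH^-] = sqrt(Kb x [NO2-]) = sqrt(2.22e-11 x 0.1914) = 2.06e-6 M.
pOH = 5.69, so pH = 14.00 - 5.69 = 8.31.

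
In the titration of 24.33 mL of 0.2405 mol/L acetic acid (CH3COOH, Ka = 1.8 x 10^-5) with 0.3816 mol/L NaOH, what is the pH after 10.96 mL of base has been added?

Initial n(CH3COOH) = 0.2405 x 0.02433 = 0.005851 mol.
n(NaOH) added = 0.3816 x 0.01096 = 0.004182 mol, converting that many moles of CH3COOH to CH3COO-.
Remaining n(CH3COOH) = 0.001669 mol; n(CH3COO-) = 0.004182 mol.
By Henderson-Hasselbalch, pH = pKa + log([A^-]/[HA]) = 4.74 + log(0.004182/0.001669) = 4.74 + (+0.40) = 5.14.

5.14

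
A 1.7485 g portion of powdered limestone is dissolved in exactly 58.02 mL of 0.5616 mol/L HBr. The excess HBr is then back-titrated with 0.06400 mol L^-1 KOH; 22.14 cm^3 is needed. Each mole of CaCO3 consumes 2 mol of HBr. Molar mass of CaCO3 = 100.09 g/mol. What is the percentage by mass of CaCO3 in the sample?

Total n(HBr) added = 0.5616 x 0.05802 = 0.03258 mol.
n(KOH) used = 0.06400 x 0.02214 = 0.001417 mol, which equals the excess n(HBr).
So n(HBr) consumed by the sample = 0.03258 - 0.001417 = 0.03117 mol.
n(CaCO3) = 0.03117 / 2 = 0.01558 mol.
mass CaCO3 = 0.01558 x 100.09 = 1.560 g, so %CaCO3 = 1.560/1.7485 x 100 = 89.2%.

89.2%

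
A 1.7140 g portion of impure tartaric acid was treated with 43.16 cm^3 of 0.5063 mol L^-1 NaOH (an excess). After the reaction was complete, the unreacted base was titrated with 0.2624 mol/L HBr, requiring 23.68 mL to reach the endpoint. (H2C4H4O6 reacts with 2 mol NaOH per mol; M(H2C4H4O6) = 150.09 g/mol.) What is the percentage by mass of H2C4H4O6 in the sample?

Total n(NaOH) added = 0.5063 x 0.04316 = 0.02185 mol.
n(HBr) used = 0.2624 x 0.02368 = 0.006214 mol, which equals the excess n(NaOH).
So n(NaOH) consumed by the sample = 0.02185 - 0.006214 = 0.01564 mol.
n(H2C4H4O6) = 0.01564 / 2 = 0.007819 mol.
mass H2C4H4O6 = 0.007819 x 150.09 = 1.174 g, so %H2C4H4O6 = 1.174/1.7140 x 100 = 68.5%.

68.5%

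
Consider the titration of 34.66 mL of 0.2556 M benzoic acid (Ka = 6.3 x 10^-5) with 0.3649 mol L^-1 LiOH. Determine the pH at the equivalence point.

8.69

n(C6H5COOH) = 0.2556 x 0.03466 = 0.008859 mol; V(LiOH) at equivalence = 0.008859/0.3649 = 0.02428 L.
At equivalence all the acid is converted to C6H5COO-; total volume = 0.03466 + 0.02428 = 0.05894 L, so [C6H5COO-] = 0.008859/0.05894 = 0.1503 M.
Kb = Kw/Ka = 1.0e-14 / 6.3 x 10^-5 = 1.59e-10.
[OH^-] = sqrt(Kb x [C6H5COO-]) = sqrt(1.59e-10 x 0.1503) = 4.88e-6 M.
pOH = 5.31, so pH = 14.00 - 5.31 = 8.69.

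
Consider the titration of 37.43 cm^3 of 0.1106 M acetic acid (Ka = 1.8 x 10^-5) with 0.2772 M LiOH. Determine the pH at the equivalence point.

n(CH3COOH) = 0.1106 x 0.03743 = 0.004140 mol; V(LiOH) at equivalence = 0.004140/0.2772 = 0.01493 L.
At equivalence all the acid is converted to CH3COO-; total volume = 0.03743 + 0.01493 = 0.05236 L, so [CH3COO-] = 0.004140/0.05236 = 0.07906 M.
Kb = Kw/Ka = 1.0e-14 / 1.8 x 10^-5 = 5.56e-10.
[OH^-] = sqrt(Kb x [CH3COO-]) = sqrt(5.56e-10 x 0.07906) = 6.63e-6 M.
pOH = 5.18, so pH = 14.00 - 5.18 = 8.82.

8.82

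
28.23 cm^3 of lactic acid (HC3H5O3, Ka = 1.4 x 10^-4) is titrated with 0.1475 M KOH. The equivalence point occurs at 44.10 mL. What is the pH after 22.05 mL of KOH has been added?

3.85

22.05 mL is exactly half the equivalence volume (44.10/2), i.e. the half-equivalence point.
There, n(HA) = n(A^-), so pH = pKa = -log(1.4 x 10^-4) = 3.85.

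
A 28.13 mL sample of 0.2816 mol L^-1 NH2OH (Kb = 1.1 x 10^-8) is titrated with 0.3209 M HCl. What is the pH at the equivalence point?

3.43

n(NH2OH) = 0.2816 x 0.02813 = 0.007921 mol; V(HCl) at equivalence = 0.007921/0.3209 = 0.02468 L.
At equivalence the base is fully converted to NH3OH+; total volume = 0.05281 L, so [NH3OH+] = 0.007921/0.05281 = 0.1500 M.
Ka(NH3OH+) = Kw/Kb = 1.0e-14 / 1.1 x 10^-8 = 9.09e-7.
[H^+] = sqrt(Ka x [NH3OH+]) = sqrt(9.09e-7 x 0.1500) = 0.000369 M.
pH = -log(0.000369) = 3.43.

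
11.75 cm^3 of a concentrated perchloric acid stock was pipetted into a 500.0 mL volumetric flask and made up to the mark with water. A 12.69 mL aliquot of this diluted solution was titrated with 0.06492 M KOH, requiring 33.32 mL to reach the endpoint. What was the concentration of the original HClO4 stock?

7.25 M

n(KOH) = 0.06492 x 0.03332 = 0.002163 mol.
n(HClO4) in the aliquot = 0.002163 mol.
[diluted HClO4] = 0.002163 / 0.01269 = 0.1705 M.
Dilution factor = 500.0/11.75 = 42.55, so [stock] = 0.1705 x 42.55 = 7.25 M.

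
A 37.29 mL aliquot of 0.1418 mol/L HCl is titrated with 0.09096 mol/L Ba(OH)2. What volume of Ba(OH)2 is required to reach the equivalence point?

n(HCl) = 0.1418 mol/L x 0.03729 L = 0.005288 mol.
The neutralisation is 2 HCl : 1 Ba(OH)2, so n(Ba(OH)2) = 0.005288 x 1/2 = 0.002644 mol.
V(Ba(OH)2) = 0.002644 / 0.09096 = 0.02907 L = 29.1 mL.

29.1 mL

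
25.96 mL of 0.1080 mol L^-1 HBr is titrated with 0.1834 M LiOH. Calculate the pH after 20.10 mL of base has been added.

n(acid) = 0.1080 x 0.02596 = 0.002804 mol; n(LiOH) added = 0.1834 x 0.02010 = 0.003686 mol.
Base is in excess by 0.003686 - 0.002804 = 0.0008827 mol in a total volume of 0.04606 L.
[OH^-] = 0.0008827/0.04606 = 0.01916 M, so pOH = 1.72 and pH = 14.00 - 1.72 = 12.28.

12.28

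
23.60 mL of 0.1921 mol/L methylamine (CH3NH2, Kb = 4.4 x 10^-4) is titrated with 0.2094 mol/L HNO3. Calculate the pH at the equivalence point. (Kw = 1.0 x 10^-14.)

n(CH3NH2) = 0.1921 x 0.02360 = 0.004534 mol; V(HNO3) at equivalence = 0.004534/0.2094 = 0.02165 L.
At equivalence the base is fully converted to CH3NH3+; total volume = 0.04525 L, so [CH3NH3+] = 0.004534/0.04525 = 0.1002 M.
Ka(CH3NH3+) = Kw/Kb = 1.0e-14 / 4.4 x 10^-4 = 2.27e-11.
[H^+] = sqrt(Ka x [CH3NH3+]) = sqrt(2.27e-11 x 0.1002) = 1.51e-6 M.
pH = -log(1.51e-6) = 5.82.

5.82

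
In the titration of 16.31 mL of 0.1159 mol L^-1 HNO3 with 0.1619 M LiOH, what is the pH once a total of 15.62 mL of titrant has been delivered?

n(acid) = 0.1159 x 0.01631 = 0.001890 mol; n(LiOH) added = 0.1619 x 0.01562 = 0.002529 mol.
Base is in excess by 0.002529 - 0.001890 = 0.0006385 mol in a total volume of 0.03193 L.
[OH^-] = 0.0006385/0.03193 = 0.02000 M, so pOH = 1.70 and pH = 14.00 - 1.70 = 12.30.

12.30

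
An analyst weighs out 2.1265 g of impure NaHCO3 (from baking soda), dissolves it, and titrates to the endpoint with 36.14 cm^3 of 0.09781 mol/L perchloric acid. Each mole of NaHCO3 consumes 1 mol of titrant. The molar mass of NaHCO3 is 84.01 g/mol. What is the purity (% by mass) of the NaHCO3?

14.0%

n(HClO4) = 0.09781 x 0.03614 = 0.003535 mol.
n(NaHCO3) = 0.003535 / 1 = 0.003535 mol.
mass of NaHCO3 = 0.003535 x 84.01 = 0.2970 g.
% purity = 0.2970 / 2.1265 x 100 = 14.0%.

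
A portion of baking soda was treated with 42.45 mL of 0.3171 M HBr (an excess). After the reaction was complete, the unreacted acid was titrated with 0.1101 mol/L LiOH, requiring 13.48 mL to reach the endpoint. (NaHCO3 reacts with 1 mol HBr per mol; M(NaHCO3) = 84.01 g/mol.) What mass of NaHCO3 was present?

1.01 g

Total n(HBr) added = 0.3171 x 0.04245 = 0.01346 mol.
n(LiOH) used = 0.1101 x 0.01348 = 0.001484 mol, which equals the excess n(HBr).
So n(HBr) consumed by the sample = 0.01346 - 0.001484 = 0.01198 mol.
n(NaHCO3) = 0.01198 / 1 = 0.01198 mol.
mass = 0.01198 mol x 84.01 g/mol = 1.01 g.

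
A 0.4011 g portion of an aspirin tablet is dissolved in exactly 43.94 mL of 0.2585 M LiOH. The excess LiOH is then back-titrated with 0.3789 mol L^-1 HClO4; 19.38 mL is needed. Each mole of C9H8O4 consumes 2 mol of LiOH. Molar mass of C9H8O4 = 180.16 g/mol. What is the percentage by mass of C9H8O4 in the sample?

90.2%

Total n(LiOH) added = 0.2585 x 0.04394 = 0.01136 mol.
n(HClO4) used = 0.3789 x 0.01938 = 0.007343 mol, which equals the excess n(LiOH).
So n(LiOH) consumed by the sample = 0.01136 - 0.007343 = 0.004015 mol.
n(C9H8O4) = 0.004015 / 2 = 0.002008 mol.
mass C9H8O4 = 0.002008 x 180.16 = 0.3617 g, so %C9H8O4 = 0.3617/0.4011 x 100 = 90.2%.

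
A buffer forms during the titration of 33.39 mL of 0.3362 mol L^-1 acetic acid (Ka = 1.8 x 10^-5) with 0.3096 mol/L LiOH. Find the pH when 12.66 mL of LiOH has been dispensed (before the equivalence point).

4.47

Initial n(CH3COOH) = 0.3362 x 0.03339 = 0.01123 mol.
n(LiOH) added = 0.3096 x 0.01266 = 0.003920 mol, converting that many moles of CH3COOH to CH3COO-.
Remaining n(CH3COOH) = 0.007306 mol; n(CH3COO-) = 0.003920 mol.
By Henderson-Hasselbalch, pH = pKa + log([A^-]/[HA]) = 4.74 + log(0.003920/0.007306) = 4.74 + (-0.27) = 4.47.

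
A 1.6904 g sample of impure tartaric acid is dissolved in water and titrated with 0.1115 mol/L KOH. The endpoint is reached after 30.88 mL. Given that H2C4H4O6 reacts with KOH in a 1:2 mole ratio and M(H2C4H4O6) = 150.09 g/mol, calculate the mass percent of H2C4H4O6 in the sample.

15.3%

n(KOH) = 0.1115 x 0.03088 = 0.003443 mol.
n(H2C4H4O6) = 0.003443 / 2 = 0.001722 mol.
mass of H2C4H4O6 = 0.001722 x 150.09 = 0.2584 g.
% purity = 0.2584 / 1.6904 x 100 = 15.3%.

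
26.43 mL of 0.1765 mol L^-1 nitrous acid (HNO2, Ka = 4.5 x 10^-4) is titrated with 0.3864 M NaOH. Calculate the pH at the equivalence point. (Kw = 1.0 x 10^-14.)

n(HNO2) = 0.1765 x 0.02643 = 0.004665 mol; V(NaOH) at equivalence = 0.004665/0.3864 = 0.01207 L.
At equivalence all the acid is converted to NO2-; total volume = 0.02643 + 0.01207 = 0.03850 L, so [NO2-] = 0.004665/0.03850 = 0.1212 M.
Kb = Kw/Ka = 1.0e-14 / 4.5 x 10^-4 = 2.22e-11.
[OH^-] = sqrt(Kb x [NO2-]) = sqrt(2.22e-11 x 0.1212) = 1.64e-6 M.
pOH = 5.78, so pH = 14.00 - 5.78 = 8.22.

8.22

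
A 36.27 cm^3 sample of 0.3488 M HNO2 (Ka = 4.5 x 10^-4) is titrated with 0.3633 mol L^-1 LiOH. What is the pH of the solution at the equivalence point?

8.30

n(HNO2) = 0.3488 x 0.03627 = 0.01265 mol; V(LiOH) at equivalence = 0.01265/0.3633 = 0.03482 L.
At equivalence all the acid is converted to NO2-; total volume = 0.03627 + 0.03482 = 0.07109 L, so [NO2-] = 0.01265/0.07109 = 0.1780 M.
Kb = Kw/Ka = 1.0e-14 / 4.5 x 10^-4 = 2.22e-11.
[OH^-] = sqrt(Kb x [NO2-]) = sqrt(2.22e-11 x 0.1780) = 1.99e-6 M.
pOH = 5.70, so pH = 14.00 - 5.70 = 8.30.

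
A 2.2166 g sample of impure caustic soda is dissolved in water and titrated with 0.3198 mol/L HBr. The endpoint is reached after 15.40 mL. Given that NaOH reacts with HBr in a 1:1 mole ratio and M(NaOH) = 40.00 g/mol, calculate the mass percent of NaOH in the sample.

8.89%

n(HBr) = 0.3198 x 0.01540 = 0.004925 mol.
n(NaOH) = 0.004925 / 1 = 0.004925 mol.
mass of NaOH = 0.004925 x 40.00 = 0.1970 g.
% purity = 0.1970 / 2.2166 x 100 = 8.89%.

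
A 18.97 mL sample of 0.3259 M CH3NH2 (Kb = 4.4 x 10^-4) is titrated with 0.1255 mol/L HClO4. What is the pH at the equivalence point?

5.84

n(CH3NH2) = 0.3259 x 0.01897 = 0.006182 mol; V(HClO4) at equivalence = 0.006182/0.1255 = 0.04926 L.
At equivalence the base is fully converted to CH3NH3+; total volume = 0.06823 L, so [CH3NH3+] = 0.006182/0.06823 = 0.09061 M.
Ka(CH3NH3+) = Kw/Kb = 1.0e-14 / 4.4 x 10^-4 = 2.27e-11.
[H^+] = sqrt(Ka x [CH3NH3+]) = sqrt(2.27e-11 x 0.09061) = 1.44e-6 M.
pH = -log(1.44e-6) = 5.84.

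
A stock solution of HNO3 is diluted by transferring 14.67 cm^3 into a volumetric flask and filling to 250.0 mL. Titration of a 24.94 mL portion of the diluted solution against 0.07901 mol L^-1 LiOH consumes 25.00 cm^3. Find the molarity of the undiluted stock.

1.35 M

n(LiOH) = 0.07901 x 0.02500 = 0.001975 mol.
n(HNO3) in the aliquot = 0.001975 mol.
[diluted HNO3] = 0.001975 / 0.02494 = 0.07920 M.
Dilution factor = 250.0/14.67 = 17.04, so [stock] = 0.07920 x 17.04 = 1.35 M.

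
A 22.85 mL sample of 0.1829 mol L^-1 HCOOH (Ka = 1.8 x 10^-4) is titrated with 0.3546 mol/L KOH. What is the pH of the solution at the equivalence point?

8.41

n(HCOOH) = 0.1829 x 0.02285 = 0.004179 mol; V(KOH) at equivalence = 0.004179/0.3546 = 0.01179 L.
At equivalence all the acid is converted to HCOO-; total volume = 0.02285 + 0.01179 = 0.03464 L, so [HCOO-] = 0.004179/0.03464 = 0.1207 M.
Kb = Kw/Ka = 1.0e-14 / 1.8 x 10^-4 = 5.56e-11.
[OH^-] = sqrt(Kb x [HCOO-]) = sqrt(5.56e-11 x 0.1207) = 2.59e-6 M.
pOH = 5.59, so pH = 14.00 - 5.59 = 8.41.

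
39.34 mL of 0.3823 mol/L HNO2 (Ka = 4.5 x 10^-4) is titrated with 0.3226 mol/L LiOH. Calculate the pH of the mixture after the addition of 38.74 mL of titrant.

4.04

Initial n(HNO2) = 0.3823 x 0.03934 = 0.01504 mol.
n(LiOH) added = 0.3226 x 0.03874 = 0.01250 mol, converting that many moles of HNO2 to NO2-.
Remaining n(HNO2) = 0.002542 mol; n(NO2-) = 0.01250 mol.
By Henderson-Hasselbalch, pH = pKa + log([A^-]/[HA]) = 3.35 + log(0.01250/0.002542) = 3.35 + (+0.69) = 4.04.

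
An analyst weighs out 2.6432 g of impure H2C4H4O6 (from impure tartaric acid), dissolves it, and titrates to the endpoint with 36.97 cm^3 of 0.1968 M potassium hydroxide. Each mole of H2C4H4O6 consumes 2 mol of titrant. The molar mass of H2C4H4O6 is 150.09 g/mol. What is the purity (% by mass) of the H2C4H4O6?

20.7%

n(KOH) = 0.1968 x 0.03697 = 0.007276 mol.
n(H2C4H4O6) = 0.007276 / 2 = 0.003638 mol.
mass of H2C4H4O6 = 0.003638 x 150.09 = 0.5460 g.
% purity = 0.5460 / 2.6432 x 100 = 20.7%.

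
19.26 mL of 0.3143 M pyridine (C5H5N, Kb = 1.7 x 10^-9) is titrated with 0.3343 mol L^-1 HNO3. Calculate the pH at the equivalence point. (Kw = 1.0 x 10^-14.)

n(C5H5N) = 0.3143 x 0.01926 = 0.006053 mol; V(HNO3) at equivalence = 0.006053/0.3343 = 0.01811 L.
At equivalence the base is fully converted to C5H5NH+; total volume = 0.03737 L, so [C5H5NH+] = 0.006053/0.03737 = 0.1620 M.
Ka(C5H5NH+) = Kw/Kb = 1.0e-14 / 1.7 x 10^-9 = 5.88e-6.
[H^+] = sqrt(Ka x [C5H5NH+]) = sqrt(5.88e-6 x 0.1620) = 0.000976 M.
pH = -log(0.000976) = 3.01.

3.01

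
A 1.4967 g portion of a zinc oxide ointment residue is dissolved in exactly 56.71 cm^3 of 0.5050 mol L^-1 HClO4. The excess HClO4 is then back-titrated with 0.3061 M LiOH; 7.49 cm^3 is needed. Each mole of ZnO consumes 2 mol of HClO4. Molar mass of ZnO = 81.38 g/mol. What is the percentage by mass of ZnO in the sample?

71.6%

Total n(HClO4) added = 0.5050 x 0.05671 = 0.02864 mol.
n(LiOH) used = 0.3061 x 0.007490 = 0.002293 mol, which equals the excess n(HClO4).
So n(HClO4) consumed by the sample = 0.02864 - 0.002293 = 0.02635 mol.
n(ZnO) = 0.02635 / 2 = 0.01317 mol.
mass ZnO = 0.01317 x 81.38 = 1.072 g, so %ZnO = 1.072/1.4967 x 100 = 71.6%.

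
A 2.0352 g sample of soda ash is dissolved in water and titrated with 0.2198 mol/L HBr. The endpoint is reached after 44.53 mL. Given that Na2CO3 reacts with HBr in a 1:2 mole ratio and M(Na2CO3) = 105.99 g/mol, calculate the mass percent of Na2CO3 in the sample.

n(HBr) = 0.2198 x 0.04453 = 0.009788 mol.
n(Na2CO3) = 0.009788 / 2 = 0.004894 mol.
mass of Na2CO3 = 0.004894 x 105.99 = 0.5187 g.
% purity = 0.5187 / 2.0352 x 100 = 25.5%.

25.5%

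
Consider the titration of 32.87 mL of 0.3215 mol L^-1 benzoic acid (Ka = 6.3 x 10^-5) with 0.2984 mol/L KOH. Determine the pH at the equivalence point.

n(C6H5COOH) = 0.3215 x 0.03287 = 0.01057 mol; V(KOH) at equivalence = 0.01057/0.2984 = 0.03541 L.
At equivalence all the acid is converted to C6H5COO-; total volume = 0.03287 + 0.03541 = 0.06828 L, so [C6H5COO-] = 0.01057/0.06828 = 0.1548 M.
Kb = Kw/Ka = 1.0e-14 / 6.3 x 10^-5 = 1.59e-10.
[OH^-] = sqrt(Kb x [C6H5COO-]) = sqrt(1.59e-10 x 0.1548) = 4.96e-6 M.
pOH = 5.30, so pH = 14.00 - 5.30 = 8.70.

8.70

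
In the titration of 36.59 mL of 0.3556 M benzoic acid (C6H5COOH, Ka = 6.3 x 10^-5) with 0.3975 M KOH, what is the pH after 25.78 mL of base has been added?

4.77

Initial n(C6H5COOH) = 0.3556 x 0.03659 = 0.01301 mol.
n(KOH) added = 0.3975 x 0.02578 = 0.01025 mol, converting that many moles of C6H5COOH to C6H5COO-.
Remaining n(C6H5COOH) = 0.002764 mol; n(C6H5COO-) = 0.01025 mol.
By Henderson-Hasselbalch, pH = pKa + log([A^-]/[HA]) = 4.20 + log(0.01025/0.002764) = 4.20 + (+0.57) = 4.77.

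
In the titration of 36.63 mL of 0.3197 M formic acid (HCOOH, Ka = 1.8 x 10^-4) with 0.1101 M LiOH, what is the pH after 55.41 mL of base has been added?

3.78

Initial n(HCOOH) = 0.3197 x 0.03663 = 0.01171 mol.
n(LiOH) added = 0.1101 x 0.05541 = 0.006101 mol, converting that many moles of HCOOH to HCOO-.
Remaining n(HCOOH) = 0.005610 mol; n(HCOO-) = 0.006101 mol.
By Henderson-Hasselbalch, pH = pKa + log([A^-]/[HA]) = 3.74 + log(0.006101/0.005610) = 3.74 + (+0.04) = 3.78.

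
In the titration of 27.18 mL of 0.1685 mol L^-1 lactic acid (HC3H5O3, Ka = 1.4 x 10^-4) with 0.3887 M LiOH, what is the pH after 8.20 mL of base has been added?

Initial n(HC3H5O3) = 0.1685 x 0.02718 = 0.004580 mol.
n(LiOH) added = 0.3887 x 0.008200 = 0.003187 mol, converting that many moles of HC3H5O3 to C3H5O3-.
Remaining n(HC3H5O3) = 0.001392 mol; n(C3H5O3-) = 0.003187 mol.
By Henderson-Hasselbalch, pH = pKa + log([A^-]/[HA]) = 3.85 + log(0.003187/0.001392) = 3.85 + (+0.36) = 4.21.

4.21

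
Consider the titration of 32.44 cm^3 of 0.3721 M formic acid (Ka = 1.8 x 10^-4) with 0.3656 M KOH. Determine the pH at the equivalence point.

8.51

n(HCOOH) = 0.3721 x 0.03244 = 0.01207 mol; V(KOH) at equivalence = 0.01207/0.3656 = 0.03302 L.
At equivalence all the acid is converted to HCOO-; total volume = 0.03244 + 0.03302 = 0.06546 L, so [HCOO-] = 0.01207/0.06546 = 0.1844 M.
Kb = Kw/Ka = 1.0e-14 / 1.8 x 10^-4 = 5.56e-11.
[OH^-] = sqrt(Kb x [HCOO-]) = sqrt(5.56e-11 x 0.1844) = 3.20e-6 M.
pOH = 5.49, so pH = 14.00 - 5.49 = 8.51.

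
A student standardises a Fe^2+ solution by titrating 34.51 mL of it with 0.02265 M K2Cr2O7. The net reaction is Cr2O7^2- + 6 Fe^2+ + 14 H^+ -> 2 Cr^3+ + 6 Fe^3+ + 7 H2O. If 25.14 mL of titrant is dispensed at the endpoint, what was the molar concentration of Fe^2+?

0.0990 M

n(K2Cr2O7) = 0.02265 x 0.02514 = 0.0005694 mol.
From the balanced equation, 1 mol K2Cr2O7 reacts with 6 mol Fe^2+, so n(Fe^2+) = 0.0005694 x 6/1 = 0.003417 mol.
[Fe^2+] = 0.003417 / 0.03451 L = 0.0990 M.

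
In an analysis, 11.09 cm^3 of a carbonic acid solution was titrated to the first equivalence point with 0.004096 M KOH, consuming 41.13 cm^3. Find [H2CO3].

0.0152 M

n(KOH) = 0.004096 x 0.04113 = 0.0001685 mol.
At the first equivalence point, 1 mol OH^- react per mol H2CO3, so n(H2CO3) = 0.0001685 / 1 = 0.0001685 mol.
[H2CO3] = 0.0001685 / 0.01109 L = 0.0152 M.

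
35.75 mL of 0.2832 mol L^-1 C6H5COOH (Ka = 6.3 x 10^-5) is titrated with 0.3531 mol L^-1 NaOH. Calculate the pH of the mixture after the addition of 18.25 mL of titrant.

Initial n(C6H5COOH) = 0.2832 x 0.03575 = 0.01012 mol.
n(NaOH) added = 0.3531 x 0.01825 = 0.006444 mol, converting that many moles of C6H5COOH to C6H5COO-.
Remaining n(C6H5COOH) = 0.003680 mol; n(C6H5COO-) = 0.006444 mol.
By Henderson-Hasselbalch, pH = pKa + log([A^-]/[HA]) = 4.20 + log(0.006444/0.003680) = 4.20 + (+0.24) = 4.44.

4.44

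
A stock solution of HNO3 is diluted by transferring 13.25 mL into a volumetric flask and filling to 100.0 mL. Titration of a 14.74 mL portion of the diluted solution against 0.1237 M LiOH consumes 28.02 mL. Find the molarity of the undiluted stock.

1.77 M

n(LiOH) = 0.1237 x 0.02802 = 0.003466 mol.
n(HNO3) in the aliquot = 0.003466 mol.
[diluted HNO3] = 0.003466 / 0.01474 = 0.2351 M.
Dilution factor = 100.0/13.25 = 7.547, so [stock] = 0.2351 x 7.547 = 1.77 M.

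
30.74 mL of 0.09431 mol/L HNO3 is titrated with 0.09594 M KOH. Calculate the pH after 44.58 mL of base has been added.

n(acid) = 0.09431 x 0.03074 = 0.002899 mol; n(KOH) added = 0.09594 x 0.04458 = 0.004277 mol.
Base is in excess by 0.004277 - 0.002899 = 0.001378 mol in a total volume of 0.07532 L.
[OH^-] = 0.001378/0.07532 = 0.01829 M, so pOH = 1.74 and pH = 14.00 - 1.74 = 12.26.

12.26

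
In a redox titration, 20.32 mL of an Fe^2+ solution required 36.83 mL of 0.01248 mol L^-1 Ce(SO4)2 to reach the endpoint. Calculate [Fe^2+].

n(Ce(SO4)2) = 0.01248 x 0.03683 = 0.0004596 mol.
From the balanced equation, 1 mol Ce(SO4)2 reacts with 1 mol Fe^2+, so n(Fe^2+) = 0.0004596 x 1/1 = 0.0004596 mol.
[Fe^2+] = 0.0004596 / 0.02032 L = 0.0226 M.

0.0226 M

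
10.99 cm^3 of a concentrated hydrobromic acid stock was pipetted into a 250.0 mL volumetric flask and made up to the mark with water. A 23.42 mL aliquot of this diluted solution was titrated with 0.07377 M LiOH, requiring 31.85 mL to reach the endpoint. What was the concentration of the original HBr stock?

n(LiOH) = 0.07377 x 0.03185 = 0.002350 mol.
n(HBr) in the aliquot = 0.002350 mol.
[diluted HBr] = 0.002350 / 0.02342 = 0.1003 M.
Dilution factor = 250.0/10.99 = 22.75, so [stock] = 0.1003 x 22.75 = 2.28 M.

2.28 M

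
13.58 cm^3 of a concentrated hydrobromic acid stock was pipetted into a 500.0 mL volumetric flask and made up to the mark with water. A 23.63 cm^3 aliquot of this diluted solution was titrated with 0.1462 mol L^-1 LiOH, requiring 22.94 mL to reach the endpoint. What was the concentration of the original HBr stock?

5.23 M

n(LiOH) = 0.1462 x 0.02294 = 0.003354 mol.
n(HBr) in the aliquot = 0.003354 mol.
[diluted HBr] = 0.003354 / 0.02363 = 0.1419 M.
Dilution factor = 500.0/13.58 = 36.82, so [stock] = 0.1419 x 36.82 = 5.23 M.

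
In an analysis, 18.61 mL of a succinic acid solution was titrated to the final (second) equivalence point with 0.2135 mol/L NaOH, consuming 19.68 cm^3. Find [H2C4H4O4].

n(NaOH) = 0.2135 x 0.01968 = 0.004202 mol.
At the final (second) equivalence point, 2 mol OH^- react per mol H2C4H4O4, so n(H2C4H4O4) = 0.004202 / 2 = 0.002101 mol.
[H2C4H4O4] = 0.002101 / 0.01861 L = 0.113 M.

0.113 M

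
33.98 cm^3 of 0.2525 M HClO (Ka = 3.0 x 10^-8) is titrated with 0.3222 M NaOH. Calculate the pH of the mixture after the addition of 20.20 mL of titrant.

8.02

Initial n(HClO) = 0.2525 x 0.03398 = 0.008580 mol.
n(NaOH) added = 0.3222 x 0.02020 = 0.006508 mol, converting that many moles of HClO to ClO-.
Remaining n(HClO) = 0.002072 mol; n(ClO-) = 0.006508 mol.
By Henderson-Hasselbalch, pH = pKa + log([A^-]/[HA]) = 7.52 + log(0.006508/0.002072) = 7.52 + (+0.50) = 8.02.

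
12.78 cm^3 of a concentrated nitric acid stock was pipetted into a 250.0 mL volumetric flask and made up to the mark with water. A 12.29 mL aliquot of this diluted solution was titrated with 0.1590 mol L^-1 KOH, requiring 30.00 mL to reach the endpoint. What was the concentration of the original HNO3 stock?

7.59 M

n(KOH) = 0.1590 x 0.03000 = 0.004770 mol.
n(HNO3) in the aliquot = 0.004770 mol.
[diluted HNO3] = 0.004770 / 0.01229 = 0.3881 M.
Dilution factor = 250.0/12.78 = 19.56, so [stock] = 0.3881 x 19.56 = 7.59 M.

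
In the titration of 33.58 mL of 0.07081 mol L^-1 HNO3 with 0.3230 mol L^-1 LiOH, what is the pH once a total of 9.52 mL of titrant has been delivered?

n(acid) = 0.07081 x 0.03358 = 0.002378 mol; n(LiOH) added = 0.3230 x 0.009520 = 0.003075 mol.
Base is in excess by 0.003075 - 0.002378 = 0.0006972 mol in a total volume of 0.04310 L.
[OH^-] = 0.0006972/0.04310 = 0.01618 M, so pOH = 1.79 and pH = 14.00 - 1.79 = 12.21.

12.21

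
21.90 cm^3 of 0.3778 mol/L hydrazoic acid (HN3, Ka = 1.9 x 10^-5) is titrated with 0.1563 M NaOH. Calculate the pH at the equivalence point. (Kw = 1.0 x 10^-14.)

8.88

n(HN3) = 0.3778 x 0.02190 = 0.008274 mol; V(NaOH) at equivalence = 0.008274/0.1563 = 0.05294 L.
At equivalence all the acid is converted to N3-; total volume = 0.02190 + 0.05294 = 0.07484 L, so [N3-] = 0.008274/0.07484 = 0.1106 M.
Kb = Kw/Ka = 1.0e-14 / 1.9 x 10^-5 = 5.26e-10.
[OH^-] = sqrt(Kb x [N3-]) = sqrt(5.26e-10 x 0.1106) = 7.63e-6 M.
pOH = 5.12, so pH = 14.00 - 5.12 = 8.88.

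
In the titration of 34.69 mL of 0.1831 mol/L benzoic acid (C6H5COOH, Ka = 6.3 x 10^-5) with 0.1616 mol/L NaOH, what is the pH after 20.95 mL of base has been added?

Initial n(C6H5COOH) = 0.1831 x 0.03469 = 0.006352 mol.
n(NaOH) added = 0.1616 x 0.02095 = 0.003386 mol, converting that many moles of C6H5COOH to C6H5COO-.
Remaining n(C6H5COOH) = 0.002966 mol; n(C6H5COO-) = 0.003386 mol.
By Henderson-Hasselbalch, pH = pKa + log([A^-]/[HA]) = 4.20 + log(0.003386/0.002966) = 4.20 + (+0.06) = 4.26.

4.26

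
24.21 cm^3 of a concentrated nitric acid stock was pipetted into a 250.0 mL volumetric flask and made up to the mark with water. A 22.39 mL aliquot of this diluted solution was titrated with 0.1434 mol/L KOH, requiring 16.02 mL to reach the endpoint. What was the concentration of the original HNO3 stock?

n(KOH) = 0.1434 x 0.01602 = 0.002297 mol.
n(HNO3) in the aliquot = 0.002297 mol.
[diluted HNO3] = 0.002297 / 0.02239 = 0.1026 M.
Dilution factor = 250.0/24.21 = 10.33, so [stock] = 0.1026 x 10.33 = 1.06 M.

1.06 M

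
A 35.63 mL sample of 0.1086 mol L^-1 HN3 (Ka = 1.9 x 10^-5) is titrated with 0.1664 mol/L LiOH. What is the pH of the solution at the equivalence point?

8.77

n(HN3) = 0.1086 x 0.03563 = 0.003869 mol; V(LiOH) at equivalence = 0.003869/0.1664 = 0.02325 L.
At equivalence all the acid is converted to N3-; total volume = 0.03563 + 0.02325 = 0.05888 L, so [N3-] = 0.003869/0.05888 = 0.06571 M.
Kb = Kw/Ka = 1.0e-14 / 1.9 x 10^-5 = 5.26e-10.
[OH^-] = sqrt(Kb x [N3-]) = sqrt(5.26e-10 x 0.06571) = 5.88e-6 M.
pOH = 5.23, so pH = 14.00 - 5.23 = 8.77.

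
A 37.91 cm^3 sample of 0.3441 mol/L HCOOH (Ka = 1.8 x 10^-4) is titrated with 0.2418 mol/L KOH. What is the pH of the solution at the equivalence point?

n(HCOOH) = 0.3441 x 0.03791 = 0.01304 mol; V(KOH) at equivalence = 0.01304/0.2418 = 0.05395 L.
At equivalence all the acid is converted to HCOO-; total volume = 0.03791 + 0.05395 = 0.09186 L, so [HCOO-] = 0.01304/0.09186 = 0.1420 M.
Kb = Kw/Ka = 1.0e-14 / 1.8 x 10^-4 = 5.56e-11.
[OH^-] = sqrt(Kb x [HCOO-]) = sqrt(5.56e-11 x 0.1420) = 2.81e-6 M.
pOH = 5.55, so pH = 14.00 - 5.55 = 8.45.

8.45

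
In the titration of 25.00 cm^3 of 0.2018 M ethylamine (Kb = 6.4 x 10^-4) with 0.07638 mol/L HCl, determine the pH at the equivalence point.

6.03

n(C2H5NH2) = 0.2018 x 0.02500 = 0.005045 mol; V(HCl) at equivalence = 0.005045/0.07638 = 0.06605 L.
At equivalence the base is fully converted to C2H5NH3+; total volume = 0.09105 L, so [C2H5NH3+] = 0.005045/0.09105 = 0.05541 M.
Ka(C2H5NH3+) = Kw/Kb = 1.0e-14 / 6.4 x 10^-4 = 1.56e-11.
[H^+] = sqrt(Ka x [C2H5NH3+]) = sqrt(1.56e-11 x 0.05541) = 9.30e-7 M.
pH = -log(9.30e-7) = 6.03.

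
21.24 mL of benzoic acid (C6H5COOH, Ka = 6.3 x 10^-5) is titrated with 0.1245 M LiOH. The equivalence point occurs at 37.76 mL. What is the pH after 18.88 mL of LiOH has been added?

4.20

18.88 mL is exactly half the equivalence volume (37.76/2), i.e. the half-equivalence point.
There, n(HA) = n(A^-), so pH = pKa = -log(6.3 x 10^-5) = 4.20.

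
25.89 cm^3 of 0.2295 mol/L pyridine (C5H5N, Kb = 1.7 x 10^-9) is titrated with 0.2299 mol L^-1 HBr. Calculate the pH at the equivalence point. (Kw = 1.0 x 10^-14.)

3.09

n(C5H5N) = 0.2295 x 0.02589 = 0.005942 mol; V(HBr) at equivalence = 0.005942/0.2299 = 0.02584 L.
At equivalence the base is fully converted to C5H5NH+; total volume = 0.05173 L, so [C5H5NH+] = 0.005942/0.05173 = 0.1148 M.
Ka(C5H5NH+) = Kw/Kb = 1.0e-14 / 1.7 x 10^-9 = 5.88e-6.
[H^+] = sqrt(Ka x [C5H5NH+]) = sqrt(5.88e-6 x 0.1148) = 0.000822 M.
pH = -log(0.000822) = 3.09.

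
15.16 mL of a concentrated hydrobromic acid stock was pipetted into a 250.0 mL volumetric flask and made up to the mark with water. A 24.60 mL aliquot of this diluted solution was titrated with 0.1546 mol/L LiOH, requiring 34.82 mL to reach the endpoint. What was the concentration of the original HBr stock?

n(LiOH) = 0.1546 x 0.03482 = 0.005383 mol.
n(HBr) in the aliquot = 0.005383 mol.
[diluted HBr] = 0.005383 / 0.02460 = 0.2188 M.
Dilution factor = 250.0/15.16 = 16.49, so [stock] = 0.2188 x 16.49 = 3.61 M.

3.61 M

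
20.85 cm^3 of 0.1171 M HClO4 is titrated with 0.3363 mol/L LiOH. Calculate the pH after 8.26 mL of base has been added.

n(acid) = 0.1171 x 0.02085 = 0.002442 mol; n(LiOH) added = 0.3363 x 0.008260 = 0.002778 mol.
Base is in excess by 0.002778 - 0.002442 = 0.0003363 mol in a total volume of 0.02911 L.
[OH^-] = 0.0003363/0.02911 = 0.01155 M, so pOH = 1.94 and pH = 14.00 - 1.94 = 12.06.

12.06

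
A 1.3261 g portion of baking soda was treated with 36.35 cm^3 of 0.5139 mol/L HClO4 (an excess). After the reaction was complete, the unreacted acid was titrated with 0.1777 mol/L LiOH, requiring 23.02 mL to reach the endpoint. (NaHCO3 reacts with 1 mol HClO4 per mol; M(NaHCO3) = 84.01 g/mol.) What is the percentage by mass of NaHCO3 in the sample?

92.4%

Total n(HClO4) added = 0.5139 x 0.03635 = 0.01868 mol.
n(LiOH) used = 0.1777 x 0.02302 = 0.004091 mol, which equals the excess n(HClO4).
So n(HClO4) consumed by the sample = 0.01868 - 0.004091 = 0.01459 mol.
n(NaHCO3) = 0.01459 / 1 = 0.01459 mol.
mass NaHCO3 = 0.01459 x 84.01 = 1.226 g, so %NaHCO3 = 1.226/1.3261 x 100 = 92.4%.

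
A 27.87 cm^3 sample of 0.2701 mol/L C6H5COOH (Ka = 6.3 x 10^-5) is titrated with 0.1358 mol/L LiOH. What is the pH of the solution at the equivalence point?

8.58

n(C6H5COOH) = 0.2701 x 0.02787 = 0.007528 mol; V(LiOH) at equivalence = 0.007528/0.1358 = 0.05543 L.
At equivalence all the acid is converted to C6H5COO-; total volume = 0.02787 + 0.05543 = 0.08330 L, so [C6H5COO-] = 0.007528/0.08330 = 0.09037 M.
Kb = Kw/Ka = 1.0e-14 / 6.3 x 10^-5 = 1.59e-10.
[OH^-] = sqrt(Kb x [C6H5COO-]) = sqrt(1.59e-10 x 0.09037) = 3.79e-6 M.
pOH = 5.42, so pH = 14.00 - 5.42 = 8.58.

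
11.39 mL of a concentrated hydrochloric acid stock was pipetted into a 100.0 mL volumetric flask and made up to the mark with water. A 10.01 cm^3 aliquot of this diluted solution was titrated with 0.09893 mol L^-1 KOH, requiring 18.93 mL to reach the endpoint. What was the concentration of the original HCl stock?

1.64 M

n(KOH) = 0.09893 x 0.01893 = 0.001873 mol.
n(HCl) in the aliquot = 0.001873 mol.
[diluted HCl] = 0.001873 / 0.01001 = 0.1871 M.
Dilution factor = 100.0/11.39 = 8.780, so [stock] = 0.1871 x 8.780 = 1.64 M.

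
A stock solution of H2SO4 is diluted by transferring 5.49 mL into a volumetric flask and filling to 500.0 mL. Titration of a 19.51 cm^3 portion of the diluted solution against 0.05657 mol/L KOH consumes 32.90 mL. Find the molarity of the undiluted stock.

4.34 M

n(KOH) = 0.05657 x 0.03290 = 0.001861 mol.
n(H2SO4) in the aliquot = 0.001861 x 1/2 = 0.0009306 mol.
[diluted H2SO4] = 0.0009306 / 0.01951 = 0.04770 M.
Dilution factor = 500.0/5.490 = 91.07, so [stock] = 0.04770 x 91.07 = 4.34 M.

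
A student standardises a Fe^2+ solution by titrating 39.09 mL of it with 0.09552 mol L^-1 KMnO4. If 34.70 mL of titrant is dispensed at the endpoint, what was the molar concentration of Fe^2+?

n(KMnO4) = 0.09552 x 0.03470 = 0.003315 mol.
From the balanced equation, 1 mol KMnO4 reacts with 5 mol Fe^2+, so n(Fe^2+) = 0.003315 x 5/1 = 0.01657 mol.
[Fe^2+] = 0.01657 / 0.03909 L = 0.424 M.

0.424 M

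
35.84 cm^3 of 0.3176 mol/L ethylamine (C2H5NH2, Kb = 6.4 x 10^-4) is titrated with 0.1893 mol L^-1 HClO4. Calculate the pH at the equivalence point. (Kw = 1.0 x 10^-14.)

5.87

n(C2H5NH2) = 0.3176 x 0.03584 = 0.01138 mol; V(HClO4) at equivalence = 0.01138/0.1893 = 0.06013 L.
At equivalence the base is fully converted to C2H5NH3+; total volume = 0.09597 L, so [C2H5NH3+] = 0.01138/0.09597 = 0.1186 M.
Ka(C2H5NH3+) = Kw/Kb = 1.0e-14 / 6.4 x 10^-4 = 1.56e-11.
[H^+] = sqrt(Ka x [C2H5NH3+]) = sqrt(1.56e-11 x 0.1186) = 1.36e-6 M.
pH = -log(1.36e-6) = 5.87.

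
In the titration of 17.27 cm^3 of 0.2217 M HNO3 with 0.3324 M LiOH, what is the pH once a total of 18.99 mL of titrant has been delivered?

n(acid) = 0.2217 x 0.01727 = 0.003829 mol; n(LiOH) added = 0.3324 x 0.01899 = 0.006312 mol.
Base is in excess by 0.006312 - 0.003829 = 0.002484 mol in a total volume of 0.03626 L.
[OH^-] = 0.002484/0.03626 = 0.06849 M, so pOH = 1.16 and pH = 14.00 - 1.16 = 12.84.

12.84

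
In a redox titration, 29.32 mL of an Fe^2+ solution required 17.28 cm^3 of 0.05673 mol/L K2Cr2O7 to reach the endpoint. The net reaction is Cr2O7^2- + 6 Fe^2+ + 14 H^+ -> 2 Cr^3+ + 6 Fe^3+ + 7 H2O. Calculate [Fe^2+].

n(K2Cr2O7) = 0.05673 x 0.01728 = 0.0009803 mol.
From the balanced equation, 1 mol K2Cr2O7 reacts with 6 mol Fe^2+, so n(Fe^2+) = 0.0009803 x 6/1 = 0.005882 mol.
[Fe^2+] = 0.005882 / 0.02932 L = 0.201 M.

0.201 M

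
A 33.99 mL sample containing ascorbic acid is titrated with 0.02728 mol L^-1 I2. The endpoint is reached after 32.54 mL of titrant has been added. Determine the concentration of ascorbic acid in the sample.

0.0261 M

n(I2) = 0.02728 x 0.03254 = 0.0008877 mol.
From the balanced equation, 1 mol I2 reacts with 1 mol ascorbic acid, so n(ascorbic acid) = 0.0008877 x 1/1 = 0.0008877 mol.
[ascorbic acid] = 0.0008877 / 0.03399 L = 0.0261 M.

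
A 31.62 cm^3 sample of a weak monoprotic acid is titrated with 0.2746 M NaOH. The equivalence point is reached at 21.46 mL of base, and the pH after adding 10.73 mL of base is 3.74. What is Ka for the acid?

10.73 mL is half of the equivalence volume, so this is the half-equivalence point where [HA] = [A^-].
At half-equivalence pH = pKa, so pKa = 3.74.
Ka = 10^(-3.74) = 1.8 x 10^-4.

1.8 x 10^-4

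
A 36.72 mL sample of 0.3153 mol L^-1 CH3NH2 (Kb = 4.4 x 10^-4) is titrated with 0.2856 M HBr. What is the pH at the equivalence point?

n(CH3NH2) = 0.3153 x 0.03672 = 0.01158 mol; V(HBr) at equivalence = 0.01158/0.2856 = 0.04054 L.
At equivalence the base is fully converted to CH3NH3+; total volume = 0.07726 L, so [CH3NH3+] = 0.01158/0.07726 = 0.1499 M.
Ka(CH3NH3+) = Kw/Kb = 1.0e-14 / 4.4 x 10^-4 = 2.27e-11.
[H^+] = sqrt(Ka x [CH3NH3+]) = sqrt(2.27e-11 x 0.1499) = 1.85e-6 M.
pH = -log(1.85e-6) = 5.73.

5.73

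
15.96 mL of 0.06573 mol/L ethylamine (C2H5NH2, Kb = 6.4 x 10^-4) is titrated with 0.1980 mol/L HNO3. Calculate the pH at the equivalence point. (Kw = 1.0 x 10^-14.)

n(C2H5NH2) = 0.06573 x 0.01596 = 0.001049 mol; V(HNO3) at equivalence = 0.001049/0.1980 = 0.005298 L.
At equivalence the base is fully converted to C2H5NH3+; total volume = 0.02126 L, so [C2H5NH3+] = 0.001049/0.02126 = 0.04935 M.
Ka(C2H5NH3+) = Kw/Kb = 1.0e-14 / 6.4 x 10^-4 = 1.56e-11.
[H^+] = sqrt(Ka x [C2H5NH3+]) = sqrt(1.56e-11 x 0.04935) = 8.78e-7 M.
pH = -log(8.78e-7) = 6.06.

6.06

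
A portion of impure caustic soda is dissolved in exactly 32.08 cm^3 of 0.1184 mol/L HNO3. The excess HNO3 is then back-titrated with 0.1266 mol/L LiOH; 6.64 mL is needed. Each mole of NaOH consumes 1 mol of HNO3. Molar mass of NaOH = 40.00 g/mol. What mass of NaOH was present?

0.118 g

Total n(HNO3) added = 0.1184 x 0.03208 = 0.003798 mol.
n(LiOH) used = 0.1266 x 0.006640 = 0.0008406 mol, which equals the excess n(HNO3).
So n(HNO3) consumed by the sample = 0.003798 - 0.0008406 = 0.002958 mol.
n(NaOH) = 0.002958 / 1 = 0.002958 mol.
mass = 0.002958 mol x 40.00 g/mol = 0.118 g.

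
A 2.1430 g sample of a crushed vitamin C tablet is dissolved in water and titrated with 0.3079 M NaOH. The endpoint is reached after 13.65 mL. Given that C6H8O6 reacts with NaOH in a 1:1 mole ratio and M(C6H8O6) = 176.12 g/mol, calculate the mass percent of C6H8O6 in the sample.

34.5%

n(NaOH) = 0.3079 x 0.01365 = 0.004203 mol.
n(C6H8O6) = 0.004203 / 1 = 0.004203 mol.
mass of C6H8O6 = 0.004203 x 176.12 = 0.7402 g.
% purity = 0.7402 / 2.1430 x 100 = 34.5%.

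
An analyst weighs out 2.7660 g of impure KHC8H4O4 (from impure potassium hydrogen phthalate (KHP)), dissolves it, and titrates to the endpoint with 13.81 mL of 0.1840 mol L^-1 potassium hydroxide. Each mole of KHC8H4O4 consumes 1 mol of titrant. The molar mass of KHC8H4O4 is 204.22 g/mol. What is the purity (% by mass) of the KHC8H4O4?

n(KOH) = 0.1840 x 0.01381 = 0.002541 mol.
n(KHC8H4O4) = 0.002541 / 1 = 0.002541 mol.
mass of KHC8H4O4 = 0.002541 x 204.22 = 0.5189 g.
% purity = 0.5189 / 2.7660 x 100 = 18.8%.

18.8%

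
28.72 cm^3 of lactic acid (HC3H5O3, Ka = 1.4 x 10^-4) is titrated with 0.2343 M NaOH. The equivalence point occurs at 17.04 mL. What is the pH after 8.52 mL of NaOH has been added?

3.85

8.52 mL is exactly half the equivalence volume (17.04/2), i.e. the half-equivalence point.
There, n(HA) = n(A^-), so pH = pKa = -log(1.4 x 10^-4) = 3.85.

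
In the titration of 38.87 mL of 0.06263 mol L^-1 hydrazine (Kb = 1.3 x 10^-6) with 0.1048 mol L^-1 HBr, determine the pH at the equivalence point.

4.76

n(N2H4) = 0.06263 x 0.03887 = 0.002434 mol; V(HBr) at equivalence = 0.002434/0.1048 = 0.02323 L.
At equivalence the base is fully converted to N2H5+; total volume = 0.06210 L, so [N2H5+] = 0.002434/0.06210 = 0.03920 M.
Ka(N2H5+) = Kw/Kb = 1.0e-14 / 1.3 x 10^-6 = 7.69e-9.
[H^+] = sqrt(Ka x [N2H5+]) = sqrt(7.69e-9 x 0.03920) = 1.74e-5 M.
pH = -log(1.74e-5) = 4.76.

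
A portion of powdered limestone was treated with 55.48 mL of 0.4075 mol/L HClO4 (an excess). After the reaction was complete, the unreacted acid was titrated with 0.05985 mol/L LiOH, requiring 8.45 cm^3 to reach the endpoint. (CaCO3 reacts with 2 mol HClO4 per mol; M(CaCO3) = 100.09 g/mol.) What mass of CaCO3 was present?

Total n(HClO4) added = 0.4075 x 0.05548 = 0.02261 mol.
n(LiOH) used = 0.05985 x 0.008450 = 0.0005057 mol, which equals the excess n(HClO4).
So n(HClO4) consumed by the sample = 0.02261 - 0.0005057 = 0.02210 mol.
n(CaCO3) = 0.02210 / 2 = 0.01105 mol.
mass = 0.01105 mol x 100.09 g/mol = 1.11 g.

1.11 g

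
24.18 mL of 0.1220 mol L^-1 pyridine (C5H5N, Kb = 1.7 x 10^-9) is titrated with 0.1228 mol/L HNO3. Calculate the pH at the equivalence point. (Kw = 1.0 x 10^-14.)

n(C5H5N) = 0.1220 x 0.02418 = 0.002950 mol; V(HNO3) at equivalence = 0.002950/0.1228 = 0.02402 L.
At equivalence the base is fully converted to C5H5NH+; total volume = 0.04820 L, so [C5H5NH+] = 0.002950/0.04820 = 0.06120 M.
Ka(C5H5NH+) = Kw/Kb = 1.0e-14 / 1.7 x 10^-9 = 5.88e-6.
[H^+] = sqrt(Ka x [C5H5NH+]) = sqrt(5.88e-6 x 0.06120) = 0.000600 M.
pH = -log(0.000600) = 3.22.

3.22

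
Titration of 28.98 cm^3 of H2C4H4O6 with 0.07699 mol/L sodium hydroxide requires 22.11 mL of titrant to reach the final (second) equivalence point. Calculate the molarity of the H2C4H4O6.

0.0294 M

n(NaOH) = 0.07699 x 0.02211 = 0.001702 mol.
At the final (second) equivalence point, 2 mol OH^- react per mol H2C4H4O6, so n(H2C4H4O6) = 0.001702 / 2 = 0.0008511 mol.
[H2C4H4O6] = 0.0008511 / 0.02898 L = 0.0294 M.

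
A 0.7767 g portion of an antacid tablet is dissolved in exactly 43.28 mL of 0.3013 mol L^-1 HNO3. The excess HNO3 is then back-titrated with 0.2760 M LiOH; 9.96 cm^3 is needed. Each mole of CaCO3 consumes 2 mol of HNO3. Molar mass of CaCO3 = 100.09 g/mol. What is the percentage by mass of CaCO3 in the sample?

66.3%

Total n(HNO3) added = 0.3013 x 0.04328 = 0.01304 mol.
n(LiOH) used = 0.2760 x 0.009960 = 0.002749 mol, which equals the excess n(HNO3).
So n(HNO3) consumed by the sample = 0.01304 - 0.002749 = 0.01029 mol.
n(CaCO3) = 0.01029 / 2 = 0.005146 mol.
mass CaCO3 = 0.005146 x 100.09 = 0.5150 g, so %CaCO3 = 0.5150/0.7767 x 100 = 66.3%.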